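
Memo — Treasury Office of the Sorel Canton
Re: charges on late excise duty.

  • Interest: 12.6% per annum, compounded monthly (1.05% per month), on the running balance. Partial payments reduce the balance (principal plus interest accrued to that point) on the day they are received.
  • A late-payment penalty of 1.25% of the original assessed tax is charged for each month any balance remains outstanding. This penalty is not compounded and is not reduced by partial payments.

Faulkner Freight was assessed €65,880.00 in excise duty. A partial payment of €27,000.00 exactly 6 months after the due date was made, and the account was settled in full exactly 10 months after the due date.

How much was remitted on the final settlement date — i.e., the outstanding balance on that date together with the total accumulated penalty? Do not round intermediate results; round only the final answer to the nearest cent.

€53,216.58

Balance at month 6: €65,880.0000 × (1 + 0.0105)^6 = €70,140.9264…
After €27,000.00 payment: €70,140.9264… − €27,000.00 = €43,140.9264…
Balance at month 10: €43,140.9264… × (1 + 0.0105)^4 = €44,981.5833…
Penalty: 10 × 1.25% × €65,880.00 = €8,235.00
Final settlement = outstanding balance + penalty = €44,981.5833… + €8,235.00 = €53,216.58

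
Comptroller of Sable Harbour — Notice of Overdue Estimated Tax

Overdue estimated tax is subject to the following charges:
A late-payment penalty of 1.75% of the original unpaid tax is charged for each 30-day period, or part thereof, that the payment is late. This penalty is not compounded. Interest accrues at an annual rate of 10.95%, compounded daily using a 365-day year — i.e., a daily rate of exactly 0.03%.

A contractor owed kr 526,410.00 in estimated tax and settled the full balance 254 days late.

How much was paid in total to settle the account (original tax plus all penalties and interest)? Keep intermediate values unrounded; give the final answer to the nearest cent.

kr 650,993.38

Penalty periods: ⌈254/30⌉ = 9; penalty = 9 × 1.75% × kr 526,410.00 = kr 82,909.58…
Interest: kr 526,410.00 × ((1 + 0.0003)^254 − 1) = kr 526,410.00 × 0.07916606… = kr 41,673.8034…
Total = kr 526,410.00 + kr 82,909.5750 + kr 41,673.8034… = kr 650,993.38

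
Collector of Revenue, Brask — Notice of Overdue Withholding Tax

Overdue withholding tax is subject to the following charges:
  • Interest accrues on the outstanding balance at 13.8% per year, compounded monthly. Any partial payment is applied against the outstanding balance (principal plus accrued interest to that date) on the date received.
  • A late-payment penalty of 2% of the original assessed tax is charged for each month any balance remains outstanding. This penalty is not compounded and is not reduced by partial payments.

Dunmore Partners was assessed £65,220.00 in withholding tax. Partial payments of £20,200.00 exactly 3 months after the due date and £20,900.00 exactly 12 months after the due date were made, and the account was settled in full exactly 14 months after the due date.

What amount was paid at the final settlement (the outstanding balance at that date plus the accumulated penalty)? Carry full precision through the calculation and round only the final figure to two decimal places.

£50,513.32

Monthly rate = 13.8% ÷ 12 = 1.15%
Balance at month 3: £65,220.0000 × (1 + 0.0115)^3 = £67,496.0652…
After £20,200.00 payment: £67,496.0652… − £20,200.00 = £47,296.0652…
Balance at month 12: £47,296.0652… × (1 + 0.0115)^9 = £52,422.5322…
After £20,900.00 payment: £52,422.5322… − £20,900.00 = £31,522.5322…
Balance at month 14: £31,522.5322… × (1 + 0.0115)^2 = £32,251.7193…
Penalty: 14 × 2% × £65,220.00 = £18,261.60
Final settlement = outstanding balance + penalty = £32,251.7193… + £18,261.60 = £50,513.32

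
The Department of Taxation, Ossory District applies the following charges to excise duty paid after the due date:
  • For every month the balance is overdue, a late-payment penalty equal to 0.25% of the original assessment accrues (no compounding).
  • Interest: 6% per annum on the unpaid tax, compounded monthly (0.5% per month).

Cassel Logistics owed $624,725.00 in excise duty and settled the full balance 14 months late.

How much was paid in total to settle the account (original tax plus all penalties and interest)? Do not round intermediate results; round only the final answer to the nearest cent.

$691,771.19

Late-payment penalty = 0.25% × $624,725.00 × 14 mo = $21,865.38…
Interest: $624,725.00 × ((1 + 0.005)^14 − 1) = $624,725.00 × 0.0723211… = $45,180.8191…
Total = $624,725.00 + $21,865.3750 + $45,180.8191… = $691,771.19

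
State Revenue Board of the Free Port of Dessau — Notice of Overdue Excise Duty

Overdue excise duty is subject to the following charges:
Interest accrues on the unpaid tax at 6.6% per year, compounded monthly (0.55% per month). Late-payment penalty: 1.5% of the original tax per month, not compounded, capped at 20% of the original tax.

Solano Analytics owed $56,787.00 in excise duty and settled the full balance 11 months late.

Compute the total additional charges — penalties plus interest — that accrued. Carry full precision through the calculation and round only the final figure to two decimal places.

Penalty: 11 × 1.5% × $56,787.00 = $9,369.86… (below the 20% cap of $11,357.40)
Interest: $56,787.00 × ((1 + 0.0055)^11 − 1) = $56,787.00 × 0.0621915… = $3,531.6691…
Penalties + interest = $9,369.8550 + $3,531.6691… = $12,901.52

$12,901.52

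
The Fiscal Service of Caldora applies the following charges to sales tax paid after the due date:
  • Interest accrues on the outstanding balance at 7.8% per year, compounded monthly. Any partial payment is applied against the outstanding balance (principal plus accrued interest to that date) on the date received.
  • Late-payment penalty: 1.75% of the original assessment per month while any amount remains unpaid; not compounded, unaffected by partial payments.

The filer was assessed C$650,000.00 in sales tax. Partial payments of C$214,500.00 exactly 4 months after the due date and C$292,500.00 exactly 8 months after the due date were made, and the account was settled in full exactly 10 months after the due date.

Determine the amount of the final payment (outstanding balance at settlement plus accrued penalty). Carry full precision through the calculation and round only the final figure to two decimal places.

C$287,940.00

Monthly rate = 7.8% ÷ 12 = 0.65%
Balance at month 4: C$650,000.0000 × (1 + 0.0065)^4 = C$667,065.4902…
After C$214,500.00 payment: C$667,065.4902… − C$214,500.00 = C$452,565.4902…
Balance at month 8: C$452,565.4902… × (1 + 0.0065)^4 = C$464,447.4162…
After C$292,500.00 payment: C$464,447.4162… − C$292,500.00 = C$171,947.4162…
Balance at month 10: C$171,947.4162… × (1 + 0.0065)^2 = C$174,189.9974…
Penalty: 10 × 1.75% × C$650,000.00 = C$113,750.00
Final settlement = outstanding balance + penalty = C$174,189.9974… + C$113,750.00 = C$287,940.00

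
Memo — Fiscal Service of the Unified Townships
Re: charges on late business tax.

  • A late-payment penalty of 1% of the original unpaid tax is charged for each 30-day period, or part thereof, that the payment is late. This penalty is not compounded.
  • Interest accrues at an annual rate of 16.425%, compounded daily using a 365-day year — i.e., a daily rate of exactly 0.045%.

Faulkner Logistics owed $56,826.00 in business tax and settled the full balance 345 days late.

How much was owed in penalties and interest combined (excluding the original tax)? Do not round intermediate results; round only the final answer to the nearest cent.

$16,360.72

Penalty periods: ⌈345/30⌉ = 12; penalty = 12 × 1% × $56,826.00 = $6,819.12
Interest: $56,826.00 × ((1 + 0.00045)^345 − 1) = $56,826.00 × 0.16790913… = $9,541.6041…
Penalties + interest = $6,819.1200 + $9,541.6041… = $16,360.72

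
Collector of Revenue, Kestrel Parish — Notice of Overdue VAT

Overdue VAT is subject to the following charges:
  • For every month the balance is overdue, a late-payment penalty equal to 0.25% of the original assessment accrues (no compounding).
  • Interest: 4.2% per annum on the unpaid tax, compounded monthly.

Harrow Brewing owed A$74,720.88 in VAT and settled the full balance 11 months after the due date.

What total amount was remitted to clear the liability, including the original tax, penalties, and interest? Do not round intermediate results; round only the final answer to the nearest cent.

Late-payment penalty: 11 × 0.25% × A$74,720.88 = A$2,054.82…
Interest (4.2%/yr ÷ 12 = 0.35%/month): A$74,720.88 × ((1 + 0.0035)^11 − 1) = A$2,927.6294…
Total = A$74,720.88 + A$2,054.8242 + A$2,927.6294… = A$79,703.33

A$79,703.33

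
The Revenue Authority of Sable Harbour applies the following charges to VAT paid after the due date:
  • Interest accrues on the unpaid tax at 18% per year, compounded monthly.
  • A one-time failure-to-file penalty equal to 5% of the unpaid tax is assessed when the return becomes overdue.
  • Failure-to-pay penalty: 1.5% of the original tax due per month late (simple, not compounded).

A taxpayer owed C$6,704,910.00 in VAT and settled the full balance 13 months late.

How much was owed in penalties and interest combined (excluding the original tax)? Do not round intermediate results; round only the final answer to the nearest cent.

Failure-to-file penalty: 5% × C$6,704,910.00 = C$335,245.50
Failure-to-pay penalty = 1.5% × C$6,704,910.00 × 13 mo = C$1,307,457.45
Interest (18%/yr ÷ 12 = 1.5%/month): C$6,704,910.00 × ((1 + 0.015)^13 − 1) = C$1,431,849.9175…
Penalties + interest = C$1,642,702.9500 + C$1,431,849.9175… = C$3,074,552.87

C$3,074,552.87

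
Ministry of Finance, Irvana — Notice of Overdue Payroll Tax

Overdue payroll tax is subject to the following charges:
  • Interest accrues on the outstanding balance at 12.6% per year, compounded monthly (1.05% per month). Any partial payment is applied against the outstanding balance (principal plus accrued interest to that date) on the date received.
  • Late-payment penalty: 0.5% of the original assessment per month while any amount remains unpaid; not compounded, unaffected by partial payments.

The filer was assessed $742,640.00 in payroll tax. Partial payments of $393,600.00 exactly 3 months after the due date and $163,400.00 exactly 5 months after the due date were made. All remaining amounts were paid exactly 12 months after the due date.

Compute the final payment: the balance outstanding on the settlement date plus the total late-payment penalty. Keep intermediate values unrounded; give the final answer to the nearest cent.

Balance at month 3: $742,640.0000 × (1 + 0.0105)^3 = $766,279.6479…
After $393,600.00 payment: $766,279.6479… − $393,600.00 = $372,679.6479…
Balance at month 5: $372,679.6479… × (1 + 0.0105)^2 = $380,547.0084…
After $163,400.00 payment: $380,547.0084… − $163,400.00 = $217,147.0084…
Balance at month 12: $217,147.0084… × (1 + 0.0105)^7 = $233,618.9542…
Penalty: 12 × 0.5% × $742,640.00 = $44,558.40
Final settlement = outstanding balance + penalty = $233,618.9542… + $44,558.40 = $278,177.35

$278,177.35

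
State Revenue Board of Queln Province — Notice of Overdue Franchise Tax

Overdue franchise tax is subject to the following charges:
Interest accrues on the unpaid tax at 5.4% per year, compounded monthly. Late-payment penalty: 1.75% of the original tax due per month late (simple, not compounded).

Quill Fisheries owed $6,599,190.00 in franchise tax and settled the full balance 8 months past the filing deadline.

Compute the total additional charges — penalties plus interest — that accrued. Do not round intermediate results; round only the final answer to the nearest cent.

$1,165,233.05

Late-payment penalty = 1.75% × $6,599,190.00 × 8 mo = $923,886.60
Interest (5.4%/yr ÷ 12 = 0.45%/month): $6,599,190.00 × ((1 + 0.0045)^8 − 1) = $241,346.4465…
Penalties + interest = $923,886.6000 + $241,346.4465… = $1,165,233.05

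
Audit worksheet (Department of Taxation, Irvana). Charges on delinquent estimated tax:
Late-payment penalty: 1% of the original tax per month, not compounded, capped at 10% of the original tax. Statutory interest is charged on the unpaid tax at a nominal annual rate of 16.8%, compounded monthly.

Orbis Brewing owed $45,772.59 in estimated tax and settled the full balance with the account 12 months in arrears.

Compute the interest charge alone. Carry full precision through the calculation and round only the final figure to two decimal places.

Interest (16.8%/yr ÷ 12 = 1.4%/month): $45,772.59 × ((1 + 0.014)^12 − 1) = $8,310.4316…

$8,310.43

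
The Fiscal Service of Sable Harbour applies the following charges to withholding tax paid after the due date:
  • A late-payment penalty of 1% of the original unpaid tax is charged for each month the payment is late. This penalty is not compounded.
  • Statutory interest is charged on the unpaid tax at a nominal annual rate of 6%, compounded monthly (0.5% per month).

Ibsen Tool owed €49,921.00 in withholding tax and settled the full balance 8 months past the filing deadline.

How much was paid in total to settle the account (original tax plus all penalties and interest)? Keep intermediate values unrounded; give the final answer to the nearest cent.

Late-payment penalty: 8 × 1% × €49,921.00 = €3,993.68
Interest: €49,921.00 × ((1 + 0.005)^8 − 1) = €49,921.00 × 0.0407070… = €2,032.1363…
Total = €49,921.00 + €3,993.6800 + €2,032.1363… = €55,946.82

€55,946.82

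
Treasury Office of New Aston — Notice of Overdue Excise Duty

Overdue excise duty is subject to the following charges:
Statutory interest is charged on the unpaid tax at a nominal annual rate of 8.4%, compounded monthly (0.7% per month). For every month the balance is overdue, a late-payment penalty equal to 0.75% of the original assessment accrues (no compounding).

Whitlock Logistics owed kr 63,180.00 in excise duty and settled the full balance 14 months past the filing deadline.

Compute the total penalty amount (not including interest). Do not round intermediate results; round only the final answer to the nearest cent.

kr 6,633.90

Late-payment penalty = 0.75% × kr 63,180.00 × 14 mo = kr 6,633.90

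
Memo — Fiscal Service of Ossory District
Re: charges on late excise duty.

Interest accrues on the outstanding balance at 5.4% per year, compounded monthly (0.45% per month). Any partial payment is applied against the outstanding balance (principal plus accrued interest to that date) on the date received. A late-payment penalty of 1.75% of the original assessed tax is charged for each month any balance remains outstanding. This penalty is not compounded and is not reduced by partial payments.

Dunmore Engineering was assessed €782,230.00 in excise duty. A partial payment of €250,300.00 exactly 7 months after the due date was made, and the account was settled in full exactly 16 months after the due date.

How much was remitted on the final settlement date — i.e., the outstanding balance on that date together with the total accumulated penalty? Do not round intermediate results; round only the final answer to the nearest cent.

Balance at month 7: €782,230.0000 × (1 + 0.0045)^7 = €807,205.3944…
After €250,300.00 payment: €807,205.3944… − €250,300.00 = €556,905.3944…
Balance at month 16: €556,905.3944… × (1 + 0.0045)^9 = €579,870.3386…
Penalty: 16 × 1.75% × €782,230.00 = €219,024.40
Final settlement = outstanding balance + penalty = €579,870.3386… + €219,024.40 = €798,894.74

€798,894.74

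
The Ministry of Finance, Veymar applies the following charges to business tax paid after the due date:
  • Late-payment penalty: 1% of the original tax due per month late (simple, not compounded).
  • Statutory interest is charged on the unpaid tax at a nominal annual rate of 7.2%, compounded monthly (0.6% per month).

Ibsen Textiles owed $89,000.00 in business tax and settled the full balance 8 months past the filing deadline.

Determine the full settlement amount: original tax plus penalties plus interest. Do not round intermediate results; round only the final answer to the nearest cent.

$100,482.80

Late-payment penalty: 8 × 1% × $89,000.00 = $7,120.00
Interest: $89,000.00 × ((1 + 0.006)^8 − 1) = $89,000.00 × 0.0490202… = $4,362.7967…
Total = $89,000.00 + $7,120.0000 + $4,362.7967… = $100,482.80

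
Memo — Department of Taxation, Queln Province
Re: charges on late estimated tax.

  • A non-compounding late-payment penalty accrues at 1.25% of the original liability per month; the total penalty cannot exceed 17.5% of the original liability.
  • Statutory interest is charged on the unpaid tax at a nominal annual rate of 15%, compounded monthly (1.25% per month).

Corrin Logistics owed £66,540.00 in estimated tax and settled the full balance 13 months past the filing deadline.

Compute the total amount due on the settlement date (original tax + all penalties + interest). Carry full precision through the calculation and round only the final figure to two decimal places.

£89,014.81

Penalty: 13 × 1.25% × £66,540.00 = £10,812.75 (below the 17.5% cap of £11,644.50)
Interest: £66,540.00 × ((1 + 0.0125)^13 − 1) = £66,540.00 × 0.1752639… = £11,662.0632…
Total = £66,540.00 + £10,812.7500 + £11,662.0632… = £89,014.81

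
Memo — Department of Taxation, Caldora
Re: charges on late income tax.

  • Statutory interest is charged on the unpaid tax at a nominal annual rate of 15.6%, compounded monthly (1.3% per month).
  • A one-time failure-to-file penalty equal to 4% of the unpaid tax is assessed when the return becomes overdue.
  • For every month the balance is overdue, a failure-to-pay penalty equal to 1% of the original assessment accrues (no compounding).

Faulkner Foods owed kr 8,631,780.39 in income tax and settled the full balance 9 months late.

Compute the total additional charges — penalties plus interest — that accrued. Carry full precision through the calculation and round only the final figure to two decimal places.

Failure-to-file penalty: 4% × kr 8,631,780.39 = kr 345,271.22…
Failure-to-pay penalty = 1% × kr 8,631,780.39 × 9 mo = kr 776,860.24…
Interest: kr 8,631,780.39 × ((1 + 0.013)^9 − 1) = kr 8,631,780.39 × 0.1232722… = kr 1,064,058.5057…
Penalties + interest = kr 1,122,131.4507 + kr 1,064,058.5057… = kr 2,186,189.96

kr 2,186,189.96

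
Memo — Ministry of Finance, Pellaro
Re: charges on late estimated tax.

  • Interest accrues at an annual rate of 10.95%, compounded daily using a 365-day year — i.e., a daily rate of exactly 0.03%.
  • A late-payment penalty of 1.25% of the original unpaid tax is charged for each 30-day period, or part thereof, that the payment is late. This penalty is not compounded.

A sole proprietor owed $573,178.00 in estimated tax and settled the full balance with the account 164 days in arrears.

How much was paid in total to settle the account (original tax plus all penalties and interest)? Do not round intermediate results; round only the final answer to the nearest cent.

Penalty periods: ⌈164/30⌉ = 6; penalty = 6 × 1.25% × $573,178.00 = $42,988.35
Interest: $573,178.00 × ((1 + 0.0003)^164 − 1) = $573,178.00 × 0.05042267… = $28,901.1624…
Total = $573,178.00 + $42,988.3500 + $28,901.1624… = $645,067.51

$645,067.51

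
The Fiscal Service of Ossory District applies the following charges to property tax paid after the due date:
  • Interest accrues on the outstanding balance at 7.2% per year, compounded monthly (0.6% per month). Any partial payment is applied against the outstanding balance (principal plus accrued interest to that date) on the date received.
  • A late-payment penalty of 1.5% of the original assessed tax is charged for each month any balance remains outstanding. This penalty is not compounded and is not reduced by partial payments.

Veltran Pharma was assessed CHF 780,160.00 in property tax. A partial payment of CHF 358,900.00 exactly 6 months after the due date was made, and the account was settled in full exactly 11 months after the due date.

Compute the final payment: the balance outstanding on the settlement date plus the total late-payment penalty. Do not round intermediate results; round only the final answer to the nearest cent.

Balance at month 6: CHF 780,160.0000 × (1 + 0.006)^6 = CHF 808,670.4319…
After CHF 358,900.00 payment: CHF 808,670.4319… − CHF 358,900.00 = CHF 449,770.4319…
Balance at month 11: CHF 449,770.4319… × (1 + 0.006)^5 = CHF 463,426.4366…
Penalty: 11 × 1.5% × CHF 780,160.00 = CHF 128,726.40
Final settlement = outstanding balance + penalty = CHF 463,426.4366… + CHF 128,726.40 = CHF 592,152.84

CHF 592,152.84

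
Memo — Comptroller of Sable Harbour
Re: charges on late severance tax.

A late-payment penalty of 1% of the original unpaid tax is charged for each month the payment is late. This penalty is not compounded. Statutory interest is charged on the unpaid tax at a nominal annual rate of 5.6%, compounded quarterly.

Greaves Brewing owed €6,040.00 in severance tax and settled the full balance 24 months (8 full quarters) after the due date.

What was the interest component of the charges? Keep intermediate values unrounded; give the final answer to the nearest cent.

€710.57

Interest (5.6%/yr ÷ 4 = 1.4%/quarter): €6,040.00 × ((1 + 0.014)^8 − 1) = €710.5721…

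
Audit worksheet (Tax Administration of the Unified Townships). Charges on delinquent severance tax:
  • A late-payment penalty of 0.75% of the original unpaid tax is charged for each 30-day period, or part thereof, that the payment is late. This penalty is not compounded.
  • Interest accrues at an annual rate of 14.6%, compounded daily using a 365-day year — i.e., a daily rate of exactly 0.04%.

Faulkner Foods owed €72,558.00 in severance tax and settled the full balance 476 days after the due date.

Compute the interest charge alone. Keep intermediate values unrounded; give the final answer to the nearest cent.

€15,214.49

Interest: €72,558.00 × ((1 + 0.0004)^476 − 1) = €72,558.00 × 0.20968734… = €15,214.4941…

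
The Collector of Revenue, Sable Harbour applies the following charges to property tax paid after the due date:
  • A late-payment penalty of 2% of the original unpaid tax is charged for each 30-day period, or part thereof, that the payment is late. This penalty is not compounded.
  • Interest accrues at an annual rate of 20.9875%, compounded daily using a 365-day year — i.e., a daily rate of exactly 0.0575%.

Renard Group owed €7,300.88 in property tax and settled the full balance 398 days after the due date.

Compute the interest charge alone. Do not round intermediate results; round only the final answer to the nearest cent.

Interest: €7,300.88 × ((1 + 0.000575)^398 − 1) = €7,300.88 × 0.25707077… = €1,876.8429…

€1,876.84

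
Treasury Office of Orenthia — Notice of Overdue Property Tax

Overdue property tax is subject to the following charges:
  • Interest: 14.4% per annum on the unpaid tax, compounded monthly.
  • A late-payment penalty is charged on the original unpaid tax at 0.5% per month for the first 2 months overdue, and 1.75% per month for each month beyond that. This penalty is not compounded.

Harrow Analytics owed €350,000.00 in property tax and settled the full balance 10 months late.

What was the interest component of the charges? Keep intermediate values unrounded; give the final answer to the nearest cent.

Interest (14.4%/yr ÷ 12 = 1.2%/month): €350,000.00 × ((1 + 0.012)^10 − 1) = €44,342.1223…

€44,342.12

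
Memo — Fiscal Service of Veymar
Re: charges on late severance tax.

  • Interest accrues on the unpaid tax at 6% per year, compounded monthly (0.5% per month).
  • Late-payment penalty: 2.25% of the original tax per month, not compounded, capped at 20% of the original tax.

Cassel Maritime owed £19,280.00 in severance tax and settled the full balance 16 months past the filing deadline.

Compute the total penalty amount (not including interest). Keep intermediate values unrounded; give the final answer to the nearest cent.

£3,856.00

Penalty (uncapped): 16 × 2.25% × £19,280.00 = £6,940.80; cap = 20% × £19,280.00 = £3,856.00 → penalty = £3,856.00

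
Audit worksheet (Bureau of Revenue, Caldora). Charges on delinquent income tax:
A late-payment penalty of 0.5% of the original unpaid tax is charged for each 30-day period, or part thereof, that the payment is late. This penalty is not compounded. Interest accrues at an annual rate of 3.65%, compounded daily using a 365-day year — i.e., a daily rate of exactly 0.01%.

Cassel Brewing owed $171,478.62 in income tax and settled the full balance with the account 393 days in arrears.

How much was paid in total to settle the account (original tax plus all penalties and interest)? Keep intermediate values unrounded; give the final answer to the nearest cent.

Penalty periods: ⌈393/30⌉ = 14; penalty = 14 × 0.5% × $171,478.62 = $12,003.50…
Interest: $171,478.62 × ((1 + 0.0001)^393 − 1) = $171,478.62 × 0.04008042… = $6,872.9348…
Total = $171,478.62 + $12,003.5034 + $6,872.9348… = $190,355.06

$190,355.06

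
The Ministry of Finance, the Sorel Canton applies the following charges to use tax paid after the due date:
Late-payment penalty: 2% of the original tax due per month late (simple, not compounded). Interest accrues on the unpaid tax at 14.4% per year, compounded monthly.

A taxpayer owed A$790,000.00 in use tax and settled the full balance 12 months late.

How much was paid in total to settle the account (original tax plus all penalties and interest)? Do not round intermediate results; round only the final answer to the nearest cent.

A$1,101,176.75

Late-payment penalty: 12 × 2% × A$790,000.00 = A$189,600.00
Interest (14.4%/yr ÷ 12 = 1.2%/month): A$790,000.00 × ((1 + 0.012)^12 − 1) = A$121,576.7531…
Total = A$790,000.00 + A$189,600.0000 + A$121,576.7531… = A$1,101,176.75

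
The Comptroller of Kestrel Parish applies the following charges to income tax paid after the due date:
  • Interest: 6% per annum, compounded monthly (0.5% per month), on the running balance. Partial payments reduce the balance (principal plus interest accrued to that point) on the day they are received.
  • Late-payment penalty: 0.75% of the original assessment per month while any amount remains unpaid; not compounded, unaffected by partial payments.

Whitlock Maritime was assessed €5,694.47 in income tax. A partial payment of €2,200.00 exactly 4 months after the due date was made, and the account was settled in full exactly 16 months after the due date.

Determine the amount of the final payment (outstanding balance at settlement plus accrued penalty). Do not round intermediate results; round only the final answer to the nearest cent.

€4,515.16

Balance at month 4: €5,694.4700 × (1 + 0.005)^4 = €5,809.2164…
After €2,200.00 payment: €5,809.2164… − €2,200.00 = €3,609.2164…
Balance at month 16: €3,609.2164… × (1 + 0.005)^12 = €3,831.8250…
Penalty: 16 × 0.75% × €5,694.47 = €683.34…
Final settlement = outstanding balance + penalty = €3,831.8250… + €683.34… = €4,515.16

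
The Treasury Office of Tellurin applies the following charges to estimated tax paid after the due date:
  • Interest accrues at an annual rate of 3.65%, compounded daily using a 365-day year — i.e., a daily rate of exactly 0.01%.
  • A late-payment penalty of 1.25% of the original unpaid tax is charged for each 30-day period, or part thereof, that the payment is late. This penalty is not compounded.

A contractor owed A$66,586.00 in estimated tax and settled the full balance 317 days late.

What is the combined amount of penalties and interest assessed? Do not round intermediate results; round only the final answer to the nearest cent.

Penalty periods: ⌈317/30⌉ = 11; penalty = 11 × 1.25% × A$66,586.00 = A$9,155.58…
Interest: A$66,586.00 × ((1 + 0.0001)^317 − 1) = A$66,586.00 × 0.03220616… = A$2,144.4794…
Penalties + interest = A$9,155.5750 + A$2,144.4794… = A$11,300.05

A$11,300.05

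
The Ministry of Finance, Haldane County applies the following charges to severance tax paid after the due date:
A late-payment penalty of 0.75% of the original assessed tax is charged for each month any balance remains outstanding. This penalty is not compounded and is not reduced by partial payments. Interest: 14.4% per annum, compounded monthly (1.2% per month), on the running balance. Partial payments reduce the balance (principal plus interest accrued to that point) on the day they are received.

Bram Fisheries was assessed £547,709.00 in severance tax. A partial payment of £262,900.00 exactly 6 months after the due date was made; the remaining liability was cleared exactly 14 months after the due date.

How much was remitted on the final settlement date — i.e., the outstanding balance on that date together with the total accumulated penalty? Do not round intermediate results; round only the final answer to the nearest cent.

Balance at month 6: £547,709.0000 × (1 + 0.012)^6 = £588,346.1994…
After £262,900.00 payment: £588,346.1994… − £262,900.00 = £325,446.1994…
Balance at month 14: £325,446.1994… × (1 + 0.012)^8 = £358,033.2034…
Penalty: 14 × 0.75% × £547,709.00 = £57,509.45…
Final settlement = outstanding balance + penalty = £358,033.2034… + £57,509.45… = £415,542.65

£415,542.65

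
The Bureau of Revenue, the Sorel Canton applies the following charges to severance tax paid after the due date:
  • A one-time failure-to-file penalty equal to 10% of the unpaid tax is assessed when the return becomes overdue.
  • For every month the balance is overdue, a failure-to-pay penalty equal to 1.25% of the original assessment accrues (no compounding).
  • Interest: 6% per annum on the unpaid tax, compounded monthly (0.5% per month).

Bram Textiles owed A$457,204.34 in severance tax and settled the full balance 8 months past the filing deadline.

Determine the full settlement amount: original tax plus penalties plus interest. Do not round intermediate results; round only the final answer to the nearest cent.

A$567,256.65

Failure-to-file penalty: 10% × A$457,204.34 = A$45,720.43…
Failure-to-pay penalty: 8 × 1.25% × A$457,204.34 = A$45,720.43…
Interest: A$457,204.34 × ((1 + 0.005)^8 − 1) = A$457,204.34 × 0.0407070… = A$18,611.4372…
Total = A$457,204.34 + A$91,440.8680 + A$18,611.4372… = A$567,256.65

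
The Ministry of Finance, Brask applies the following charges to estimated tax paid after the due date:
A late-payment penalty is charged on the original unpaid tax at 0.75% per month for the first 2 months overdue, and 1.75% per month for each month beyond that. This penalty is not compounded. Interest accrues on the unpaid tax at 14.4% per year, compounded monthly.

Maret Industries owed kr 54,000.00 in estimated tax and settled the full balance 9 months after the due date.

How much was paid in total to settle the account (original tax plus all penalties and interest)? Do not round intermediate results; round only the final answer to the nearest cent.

Penalty, months 1–2: 2 × 0.75% × kr 54,000.00 = kr 810.00
Penalty, months 3–9: 7 × 1.75% × kr 54,000.00 = kr 6,615.00
Interest (14.4%/yr ÷ 12 = 1.2%/month): kr 54,000.00 × ((1 + 0.012)^9 − 1) = kr 6,119.9170…
Total = kr 54,000.00 + kr 7,425.0000 + kr 6,119.9170… = kr 67,544.92

kr 67,544.92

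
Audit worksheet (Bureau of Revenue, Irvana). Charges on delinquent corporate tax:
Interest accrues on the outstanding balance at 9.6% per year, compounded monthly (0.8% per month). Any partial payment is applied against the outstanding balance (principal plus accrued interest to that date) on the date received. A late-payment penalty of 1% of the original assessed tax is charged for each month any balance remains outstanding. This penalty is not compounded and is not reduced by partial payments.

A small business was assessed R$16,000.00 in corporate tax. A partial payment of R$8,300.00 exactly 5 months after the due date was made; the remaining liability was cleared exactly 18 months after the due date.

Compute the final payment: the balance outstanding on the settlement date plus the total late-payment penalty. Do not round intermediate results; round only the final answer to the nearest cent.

Balance at month 5: R$16,000.0000 × (1 + 0.008)^5 = R$16,650.3222…
After R$8,300.00 payment: R$16,650.3222… − R$8,300.00 = R$8,350.3222…
Balance at month 18: R$8,350.3222… × (1 + 0.008)^13 = R$9,261.6881…
Penalty: 18 × 1% × R$16,000.00 = R$2,880.00
Final settlement = outstanding balance + penalty = R$9,261.6881… + R$2,880.00 = R$12,141.69

R$12,141.69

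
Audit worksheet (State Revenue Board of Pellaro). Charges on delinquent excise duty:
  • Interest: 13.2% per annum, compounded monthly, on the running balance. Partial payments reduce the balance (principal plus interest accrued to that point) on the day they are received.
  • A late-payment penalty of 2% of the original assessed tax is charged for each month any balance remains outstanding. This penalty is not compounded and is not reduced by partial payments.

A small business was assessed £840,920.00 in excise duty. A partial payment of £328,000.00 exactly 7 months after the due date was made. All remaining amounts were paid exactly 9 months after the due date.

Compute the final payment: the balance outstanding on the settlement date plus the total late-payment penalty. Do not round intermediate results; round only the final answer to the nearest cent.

Monthly rate = 13.2% ÷ 12 = 1.1%
Balance at month 7: £840,920.0000 × (1 + 0.011)^7 = £907,847.2257…
After £328,000.00 payment: £907,847.2257… − £328,000.00 = £579,847.2257…
Balance at month 9: £579,847.2257… × (1 + 0.011)^2 = £592,674.0262…
Penalty: 9 × 2% × £840,920.00 = £151,365.60
Final settlement = outstanding balance + penalty = £592,674.0262… + £151,365.60 = £744,039.63

£744,039.63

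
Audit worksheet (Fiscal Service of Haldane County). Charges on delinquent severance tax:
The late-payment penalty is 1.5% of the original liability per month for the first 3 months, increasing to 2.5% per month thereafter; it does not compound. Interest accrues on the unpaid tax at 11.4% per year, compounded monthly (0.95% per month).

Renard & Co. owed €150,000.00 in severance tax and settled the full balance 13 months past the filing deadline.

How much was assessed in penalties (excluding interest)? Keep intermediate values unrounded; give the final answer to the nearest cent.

€44,250.00

Penalty, months 1–3: 3 × 1.5% × €150,000.00 = €6,750.00
Penalty, months 4–13: 10 × 2.5% × €150,000.00 = €37,500.00
Total penalty = €6,750.00 + €37,500.00 = €44,250.00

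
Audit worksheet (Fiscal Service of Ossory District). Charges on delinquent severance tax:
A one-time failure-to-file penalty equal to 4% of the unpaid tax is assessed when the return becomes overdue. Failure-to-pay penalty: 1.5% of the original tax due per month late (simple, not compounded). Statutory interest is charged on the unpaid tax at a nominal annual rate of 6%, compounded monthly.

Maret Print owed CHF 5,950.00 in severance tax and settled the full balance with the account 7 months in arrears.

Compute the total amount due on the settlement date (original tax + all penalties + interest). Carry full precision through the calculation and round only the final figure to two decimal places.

CHF 7,024.15

Failure-to-file penalty: 4% × CHF 5,950.00 = CHF 238.00
Failure-to-pay penalty = 1.5% × CHF 5,950.00 × 7 mo = CHF 624.75
Interest (6%/yr ÷ 12 = 0.5%/month): CHF 5,950.00 × ((1 + 0.005)^7 − 1) = CHF 211.3999…
Total = CHF 5,950.00 + CHF 862.7500 + CHF 211.3999… = CHF 7,024.15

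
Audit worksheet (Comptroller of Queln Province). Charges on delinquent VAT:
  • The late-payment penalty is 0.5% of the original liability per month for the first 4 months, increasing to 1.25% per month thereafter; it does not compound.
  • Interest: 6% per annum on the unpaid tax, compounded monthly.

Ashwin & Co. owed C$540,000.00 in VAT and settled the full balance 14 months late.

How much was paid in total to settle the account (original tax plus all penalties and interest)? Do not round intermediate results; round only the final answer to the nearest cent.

C$657,353.41

Penalty, months 1–4: 4 × 0.5% × C$540,000.00 = C$10,800.00
Penalty, months 5–14: 10 × 1.25% × C$540,000.00 = C$67,500.00
Interest (6%/yr ÷ 12 = 0.5%/month): C$540,000.00 × ((1 + 0.005)^14 − 1) = C$39,053.4112…
Total = C$540,000.00 + C$78,300.0000 + C$39,053.4112… = C$657,353.41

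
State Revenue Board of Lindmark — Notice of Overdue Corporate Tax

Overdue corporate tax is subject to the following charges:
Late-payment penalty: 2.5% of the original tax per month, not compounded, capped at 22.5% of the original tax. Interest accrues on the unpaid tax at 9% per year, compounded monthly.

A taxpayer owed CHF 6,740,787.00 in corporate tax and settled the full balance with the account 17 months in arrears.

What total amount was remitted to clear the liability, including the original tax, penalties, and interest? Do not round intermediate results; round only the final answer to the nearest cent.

Penalty (uncapped): 17 × 2.5% × CHF 6,740,787.00 = CHF 2,864,834.48…; cap = 22.5% × CHF 6,740,787.00 = CHF 1,516,677.08… → penalty = CHF 1,516,677.08…
Interest (9%/yr ÷ 12 = 0.75%/month): CHF 6,740,787.00 × ((1 + 0.0075)^17 − 1) = CHF 913,002.8925…
Total = CHF 6,740,787.00 + CHF 1,516,677.0750 + CHF 913,002.8925… = CHF 9,170,466.97

CHF 9,170,466.97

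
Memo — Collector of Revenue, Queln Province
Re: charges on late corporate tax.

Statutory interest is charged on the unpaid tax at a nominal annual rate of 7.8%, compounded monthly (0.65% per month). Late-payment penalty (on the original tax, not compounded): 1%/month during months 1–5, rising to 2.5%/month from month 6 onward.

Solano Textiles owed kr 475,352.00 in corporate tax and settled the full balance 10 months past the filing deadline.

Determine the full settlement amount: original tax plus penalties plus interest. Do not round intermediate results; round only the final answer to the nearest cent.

kr 590,356.09

Penalty, months 1–5: 5 × 1% × kr 475,352.00 = kr 23,767.60
Penalty, months 6–10: 5 × 2.5% × kr 475,352.00 = kr 59,419.00
Interest: kr 475,352.00 × ((1 + 0.0065)^10 − 1) = kr 475,352.00 × 0.0669346… = kr 31,817.4878…
Total = kr 475,352.00 + kr 83,186.6000 + kr 31,817.4878… = kr 590,356.09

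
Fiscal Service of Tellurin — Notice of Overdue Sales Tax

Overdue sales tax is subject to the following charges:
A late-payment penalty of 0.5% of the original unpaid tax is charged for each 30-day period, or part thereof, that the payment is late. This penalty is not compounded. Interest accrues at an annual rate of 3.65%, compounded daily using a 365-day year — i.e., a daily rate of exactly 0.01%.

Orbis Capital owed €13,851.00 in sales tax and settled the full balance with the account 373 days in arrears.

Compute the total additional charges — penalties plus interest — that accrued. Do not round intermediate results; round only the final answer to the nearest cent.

Penalty periods: ⌈373/30⌉ = 13; penalty = 13 × 0.5% × €13,851.00 = €900.32…
Interest: €13,851.00 × ((1 + 0.0001)^373 − 1) = €13,851.00 × 0.03800244… = €526.3718…
Penalties + interest = €900.3150 + €526.3718… = €1,426.69

€1,426.69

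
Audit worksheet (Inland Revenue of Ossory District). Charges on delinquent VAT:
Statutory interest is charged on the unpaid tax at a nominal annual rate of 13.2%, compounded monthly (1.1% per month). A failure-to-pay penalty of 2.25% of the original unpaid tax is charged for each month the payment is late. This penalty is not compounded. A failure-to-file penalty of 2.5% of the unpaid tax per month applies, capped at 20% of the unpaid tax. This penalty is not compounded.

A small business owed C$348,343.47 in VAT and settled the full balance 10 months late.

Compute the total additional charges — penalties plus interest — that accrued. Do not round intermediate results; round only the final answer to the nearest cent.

C$188,317.21

Failure-to-file: 10 × 2.5% × C$348,343.47 = C$87,085.87…, capped at 20% × C$348,343.47 = C$69,668.69…
Failure-to-pay penalty = 2.25% × C$348,343.47 × 10 mo = C$78,377.28…
Interest: C$348,343.47 × ((1 + 0.011)^10 − 1) = C$348,343.47 × 0.1156078… = C$40,271.2346…
Penalties + interest = C$148,045.9748… + C$40,271.2346… = C$188,317.21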